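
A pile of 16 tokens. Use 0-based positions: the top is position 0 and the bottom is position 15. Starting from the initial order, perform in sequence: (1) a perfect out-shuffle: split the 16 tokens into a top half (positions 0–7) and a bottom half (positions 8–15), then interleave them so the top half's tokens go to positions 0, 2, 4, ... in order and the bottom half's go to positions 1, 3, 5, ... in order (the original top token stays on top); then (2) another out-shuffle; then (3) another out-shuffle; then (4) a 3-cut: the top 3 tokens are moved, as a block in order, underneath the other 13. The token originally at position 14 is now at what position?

4

Track the token from position 14 forward through each operation:
  after op 1 (out-shuffle): 14 → 13
  after op 2 (out-shuffle): 13 → 11
  after op 3 (out-shuffle): 11 → 7
  after op 4 (cut 3): 7 → 4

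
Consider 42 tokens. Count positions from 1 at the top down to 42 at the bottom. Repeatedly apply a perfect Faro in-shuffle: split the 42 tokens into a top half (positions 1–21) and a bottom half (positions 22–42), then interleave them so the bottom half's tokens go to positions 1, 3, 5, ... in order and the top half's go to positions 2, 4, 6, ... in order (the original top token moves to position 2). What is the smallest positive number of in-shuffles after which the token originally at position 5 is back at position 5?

14

Follow position 5 under repeated in-shuffles:
5 → 10 → 20 → 40 → 37 → 31 → 19 → 38 → 33 → 23 → 3 → 6 → 12 → 24 → 5
It first returns after 14 in-shuffles.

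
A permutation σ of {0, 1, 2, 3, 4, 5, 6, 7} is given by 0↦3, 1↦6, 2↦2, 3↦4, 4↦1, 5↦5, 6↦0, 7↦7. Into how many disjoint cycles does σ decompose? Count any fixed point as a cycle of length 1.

4

Cycle decomposition: (0 3 4 1 6) (2) (5) (7).
4 cycles.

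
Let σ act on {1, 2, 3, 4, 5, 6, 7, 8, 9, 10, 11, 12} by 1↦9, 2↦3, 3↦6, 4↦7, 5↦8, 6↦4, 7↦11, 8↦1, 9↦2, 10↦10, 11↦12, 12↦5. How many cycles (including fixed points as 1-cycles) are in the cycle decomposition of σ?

2

Cycle decomposition: (1 9 2 3 6 4 7 11 12 5 8) (10).
2 cycles.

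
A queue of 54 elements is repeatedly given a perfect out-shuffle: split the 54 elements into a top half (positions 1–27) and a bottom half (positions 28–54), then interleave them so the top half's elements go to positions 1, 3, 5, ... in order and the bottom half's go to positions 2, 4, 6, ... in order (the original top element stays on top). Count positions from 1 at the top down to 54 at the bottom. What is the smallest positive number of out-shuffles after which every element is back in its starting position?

52

The out-shuffle permutes the 54 positions with cycle lengths [1, 1, 52].
Every element is home exactly when every cycle has completed a whole number of laps, i.e. after lcm(1, 52) = 52 out-shuffles.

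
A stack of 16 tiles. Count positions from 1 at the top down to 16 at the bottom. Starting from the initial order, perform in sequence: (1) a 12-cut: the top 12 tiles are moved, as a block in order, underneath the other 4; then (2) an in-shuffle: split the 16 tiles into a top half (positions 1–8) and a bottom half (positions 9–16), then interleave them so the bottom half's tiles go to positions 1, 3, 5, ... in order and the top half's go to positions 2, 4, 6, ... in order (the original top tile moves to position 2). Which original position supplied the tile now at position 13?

11

Undo the operations in reverse order, starting from position 13:
  undo op 2 (in-shuffle, from bottom half): 13 ← 15
  undo op 1 (cut 12): 15 ← 11
So the tile at position 13 came from original position 11.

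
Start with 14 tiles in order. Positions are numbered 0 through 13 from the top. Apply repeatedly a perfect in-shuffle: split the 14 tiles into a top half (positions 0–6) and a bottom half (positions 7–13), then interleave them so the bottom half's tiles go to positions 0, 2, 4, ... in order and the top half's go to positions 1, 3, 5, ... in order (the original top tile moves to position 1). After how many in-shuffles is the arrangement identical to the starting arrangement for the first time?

The in-shuffle permutes the 14 positions with cycle lengths [2, 4, 4, 4].
Every tile is home exactly when every cycle has completed a whole number of laps, i.e. after lcm(2, 4) = 4 in-shuffles.

4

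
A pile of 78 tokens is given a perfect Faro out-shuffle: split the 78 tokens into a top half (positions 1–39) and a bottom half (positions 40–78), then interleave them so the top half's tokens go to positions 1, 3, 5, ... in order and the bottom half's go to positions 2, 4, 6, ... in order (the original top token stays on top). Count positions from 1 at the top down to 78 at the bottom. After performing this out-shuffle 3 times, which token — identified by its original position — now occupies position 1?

Work backwards from position 1, undoing one out-shuffle at a time:
1 ← 1 ← 1 ← 1
So the token now at position 1 started at position 1.

1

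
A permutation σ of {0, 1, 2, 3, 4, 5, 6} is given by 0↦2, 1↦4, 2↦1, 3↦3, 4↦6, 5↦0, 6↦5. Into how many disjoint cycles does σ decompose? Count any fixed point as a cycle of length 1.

2

Cycle decomposition: (0 2 1 4 6 5) (3).
2 cycles.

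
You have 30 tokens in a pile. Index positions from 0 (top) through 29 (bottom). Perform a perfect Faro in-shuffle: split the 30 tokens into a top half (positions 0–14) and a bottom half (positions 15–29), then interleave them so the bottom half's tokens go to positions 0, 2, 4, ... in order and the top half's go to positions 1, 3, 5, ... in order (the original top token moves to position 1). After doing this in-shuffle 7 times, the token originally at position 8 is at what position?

Track the token's position through each in-shuffle:
8 → 17 → 4 → 9 → 19 → 8 → 17 → 4

4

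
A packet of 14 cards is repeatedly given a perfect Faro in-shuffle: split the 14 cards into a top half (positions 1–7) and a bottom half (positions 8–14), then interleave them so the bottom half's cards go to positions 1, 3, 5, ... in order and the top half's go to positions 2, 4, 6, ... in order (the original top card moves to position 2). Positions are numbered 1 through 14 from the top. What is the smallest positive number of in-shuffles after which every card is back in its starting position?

The in-shuffle permutes the 14 positions with cycle lengths [2, 4, 4, 4].
Every card is home exactly when every cycle has completed a whole number of laps, i.e. after lcm(2, 4) = 4 in-shuffles.

4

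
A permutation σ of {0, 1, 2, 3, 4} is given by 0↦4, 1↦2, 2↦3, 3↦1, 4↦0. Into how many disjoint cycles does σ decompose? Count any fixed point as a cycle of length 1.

Cycle decomposition: (0 4) (1 2 3).
2 cycles.

2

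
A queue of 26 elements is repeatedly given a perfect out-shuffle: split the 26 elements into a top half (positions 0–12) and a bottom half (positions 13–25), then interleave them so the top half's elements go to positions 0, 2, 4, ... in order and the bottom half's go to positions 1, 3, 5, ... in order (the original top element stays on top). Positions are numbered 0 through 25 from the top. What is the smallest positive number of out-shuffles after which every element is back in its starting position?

20

The out-shuffle permutes the 26 positions with cycle lengths [1, 1, 4, 20].
Every element is home exactly when every cycle has completed a whole number of laps, i.e. after lcm(1, 4, 20) = 20 out-shuffles.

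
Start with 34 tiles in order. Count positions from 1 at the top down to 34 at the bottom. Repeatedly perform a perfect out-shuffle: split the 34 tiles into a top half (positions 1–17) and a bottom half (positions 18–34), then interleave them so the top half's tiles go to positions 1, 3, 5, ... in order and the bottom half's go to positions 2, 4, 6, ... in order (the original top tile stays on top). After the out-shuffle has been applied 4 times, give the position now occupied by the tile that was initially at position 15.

27

Track the tile's position through each out-shuffle:
15 → 29 → 24 → 14 → 27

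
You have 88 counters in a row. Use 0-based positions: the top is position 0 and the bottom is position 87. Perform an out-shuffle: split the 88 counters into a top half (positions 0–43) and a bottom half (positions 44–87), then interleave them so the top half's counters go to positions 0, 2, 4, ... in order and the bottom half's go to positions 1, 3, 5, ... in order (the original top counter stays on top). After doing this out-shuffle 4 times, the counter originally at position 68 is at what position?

44

Track the counter's position through each out-shuffle:
68 → 49 → 11 → 22 → 44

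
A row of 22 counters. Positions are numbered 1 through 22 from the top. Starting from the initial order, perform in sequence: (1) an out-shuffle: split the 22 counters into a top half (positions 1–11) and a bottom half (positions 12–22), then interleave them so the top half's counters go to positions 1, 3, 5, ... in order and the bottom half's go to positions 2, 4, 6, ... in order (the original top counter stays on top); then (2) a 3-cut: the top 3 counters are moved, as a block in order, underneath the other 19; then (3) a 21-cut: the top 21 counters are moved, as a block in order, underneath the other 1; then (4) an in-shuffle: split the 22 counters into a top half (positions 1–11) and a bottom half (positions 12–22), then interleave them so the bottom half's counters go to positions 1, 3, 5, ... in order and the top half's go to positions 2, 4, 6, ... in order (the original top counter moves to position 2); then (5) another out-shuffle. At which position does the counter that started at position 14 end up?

Track the counter from position 14 forward through each operation:
  after op 1 (out-shuffle): 14 → 6
  after op 2 (cut 3): 6 → 3
  after op 3 (cut 21): 3 → 4
  after op 4 (in-shuffle): 4 → 8
  after op 5 (out-shuffle): 8 → 15

15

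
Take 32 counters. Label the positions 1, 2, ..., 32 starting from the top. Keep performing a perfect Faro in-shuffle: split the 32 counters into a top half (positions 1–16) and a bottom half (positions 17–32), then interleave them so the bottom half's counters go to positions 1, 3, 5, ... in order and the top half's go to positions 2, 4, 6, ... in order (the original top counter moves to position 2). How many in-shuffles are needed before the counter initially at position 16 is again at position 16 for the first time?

10

Follow position 16 under repeated in-shuffles:
16 → 32 → 31 → 29 → 25 → 17 → 1 → 2 → 4 → 8 → 16
It first returns after 10 in-shuffles.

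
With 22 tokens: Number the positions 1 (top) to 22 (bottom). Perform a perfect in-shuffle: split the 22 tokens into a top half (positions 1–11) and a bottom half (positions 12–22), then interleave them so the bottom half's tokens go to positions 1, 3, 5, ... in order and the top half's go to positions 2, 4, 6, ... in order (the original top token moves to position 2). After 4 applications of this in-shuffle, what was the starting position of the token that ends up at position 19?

Work backwards from position 19, undoing one in-shuffle at a time:
19 ← 21 ← 22 ← 11 ← 17
So the token now at position 19 started at position 17.

17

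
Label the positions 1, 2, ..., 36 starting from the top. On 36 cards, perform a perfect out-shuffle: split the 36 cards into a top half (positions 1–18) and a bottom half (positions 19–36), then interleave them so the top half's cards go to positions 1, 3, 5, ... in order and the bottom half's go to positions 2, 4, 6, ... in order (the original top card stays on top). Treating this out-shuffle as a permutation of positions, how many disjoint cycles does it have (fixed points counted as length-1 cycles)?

Trace each unvisited position around until it returns:
(1) (2 3 5 9 17 33 ... len 12) (4 7 13 25 14 27 ... len 12) (6 11 21) (8 15 29 22) (16 31 26) (36)
7 cycles in total.

7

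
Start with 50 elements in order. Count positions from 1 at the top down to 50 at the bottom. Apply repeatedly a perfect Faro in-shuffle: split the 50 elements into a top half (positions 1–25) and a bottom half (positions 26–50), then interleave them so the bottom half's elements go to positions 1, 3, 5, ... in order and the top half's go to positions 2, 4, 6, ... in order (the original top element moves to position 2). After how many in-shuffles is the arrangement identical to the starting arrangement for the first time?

8

The in-shuffle permutes the 50 positions with cycle lengths [2, 8, 8, 8, 8, 8, 8].
Every element is home exactly when every cycle has completed a whole number of laps, i.e. after lcm(2, 8) = 8 in-shuffles.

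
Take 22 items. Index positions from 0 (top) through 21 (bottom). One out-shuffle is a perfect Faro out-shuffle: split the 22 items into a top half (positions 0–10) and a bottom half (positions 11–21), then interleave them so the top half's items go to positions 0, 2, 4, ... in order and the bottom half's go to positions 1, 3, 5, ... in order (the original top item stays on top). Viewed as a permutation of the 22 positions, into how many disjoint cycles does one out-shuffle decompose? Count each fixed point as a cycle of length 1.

Trace each unvisited position around until it returns:
(0) (1 2 4 8 16 11) (3 6 12) (5 10 20 19 17 13) (7 14) (9 18 15) (21)
7 cycles in total.

7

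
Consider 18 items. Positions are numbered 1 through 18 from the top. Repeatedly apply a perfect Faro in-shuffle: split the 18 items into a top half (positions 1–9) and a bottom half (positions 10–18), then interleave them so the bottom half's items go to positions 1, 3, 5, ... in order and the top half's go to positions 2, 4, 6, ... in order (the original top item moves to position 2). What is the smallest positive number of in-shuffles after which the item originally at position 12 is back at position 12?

18

Follow position 12 under repeated in-shuffles:
12 → 5 → 10 → 1 → 2 → 4 → 8 → 16 → 13 → 7 → 14 → 9 → 18 → 17 → 15 → 11 → 3 → 6 → 12
It first returns after 18 in-shuffles.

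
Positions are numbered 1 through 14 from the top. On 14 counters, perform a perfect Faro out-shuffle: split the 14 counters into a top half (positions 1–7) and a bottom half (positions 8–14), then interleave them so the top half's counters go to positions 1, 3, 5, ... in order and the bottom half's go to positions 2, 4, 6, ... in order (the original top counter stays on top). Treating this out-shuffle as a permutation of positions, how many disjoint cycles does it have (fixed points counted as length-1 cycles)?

3

Trace each unvisited position around until it returns:
(1) (2 3 5 9 4 7 ... len 12) (14)
3 cycles in total.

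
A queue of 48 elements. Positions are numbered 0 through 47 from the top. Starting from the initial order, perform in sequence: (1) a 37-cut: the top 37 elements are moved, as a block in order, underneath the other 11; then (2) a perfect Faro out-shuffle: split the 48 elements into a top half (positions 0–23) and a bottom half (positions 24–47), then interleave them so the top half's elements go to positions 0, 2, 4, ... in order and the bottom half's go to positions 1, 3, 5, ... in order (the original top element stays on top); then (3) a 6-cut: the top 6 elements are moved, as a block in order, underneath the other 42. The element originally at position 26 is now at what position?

21

Track the element from position 26 forward through each operation:
  after op 1 (cut 37): 26 → 37
  after op 2 (out-shuffle): 37 → 27
  after op 3 (cut 6): 27 → 21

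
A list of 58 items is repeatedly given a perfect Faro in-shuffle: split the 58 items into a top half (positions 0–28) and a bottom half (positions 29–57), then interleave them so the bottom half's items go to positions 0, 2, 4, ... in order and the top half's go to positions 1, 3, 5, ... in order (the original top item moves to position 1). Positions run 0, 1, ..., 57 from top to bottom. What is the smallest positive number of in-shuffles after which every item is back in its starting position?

The in-shuffle permutes the 58 positions with cycle lengths [58].
Every item is home exactly when every cycle has completed a whole number of laps, i.e. after lcm(58) = 58 in-shuffles.

58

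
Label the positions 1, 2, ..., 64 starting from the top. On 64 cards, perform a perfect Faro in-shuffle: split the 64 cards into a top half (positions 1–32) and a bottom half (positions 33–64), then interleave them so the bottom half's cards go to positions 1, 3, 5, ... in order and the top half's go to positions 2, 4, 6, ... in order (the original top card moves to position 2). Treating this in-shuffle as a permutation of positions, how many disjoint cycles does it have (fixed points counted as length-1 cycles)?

Trace each unvisited position around until it returns:
(1 2 4 8 16 32 ... len 12) (3 6 12 24 48 31 ... len 12) (5 10 20 40 15 30 ... len 12) (7 14 28 56 47 29 ... len 12) (11 22 44 23 46 27 ... len 12) (13 26 52 39)
6 cycles in total.

6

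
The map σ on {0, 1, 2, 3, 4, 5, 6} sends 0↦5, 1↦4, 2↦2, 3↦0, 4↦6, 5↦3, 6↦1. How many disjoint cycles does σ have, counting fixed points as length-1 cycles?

3

Cycle decomposition: (0 5 3) (1 4 6) (2).
3 cycles.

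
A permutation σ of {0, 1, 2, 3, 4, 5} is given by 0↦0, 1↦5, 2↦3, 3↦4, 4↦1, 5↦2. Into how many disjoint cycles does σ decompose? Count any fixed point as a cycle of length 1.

Cycle decomposition: (0) (1 5 2 3 4).
2 cycles.

2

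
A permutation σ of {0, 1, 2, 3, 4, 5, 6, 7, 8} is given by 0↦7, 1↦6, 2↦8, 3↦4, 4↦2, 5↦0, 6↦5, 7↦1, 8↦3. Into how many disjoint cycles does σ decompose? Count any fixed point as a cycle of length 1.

2

Cycle decomposition: (0 7 1 6 5) (2 8 3 4).
2 cycles.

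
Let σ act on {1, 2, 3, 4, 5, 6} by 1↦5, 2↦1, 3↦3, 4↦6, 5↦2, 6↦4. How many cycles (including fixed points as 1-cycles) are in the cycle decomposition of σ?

Cycle decomposition: (1 5 2) (3) (4 6).
3 cycles.

3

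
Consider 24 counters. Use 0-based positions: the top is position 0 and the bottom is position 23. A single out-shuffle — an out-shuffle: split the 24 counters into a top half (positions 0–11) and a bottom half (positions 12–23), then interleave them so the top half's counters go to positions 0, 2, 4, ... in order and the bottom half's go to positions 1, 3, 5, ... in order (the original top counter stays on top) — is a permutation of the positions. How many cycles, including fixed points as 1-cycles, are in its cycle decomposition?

4

Trace each unvisited position around until it returns:
(0) (1 2 4 8 16 9 ... len 11) (5 10 20 17 11 22 ... len 11) (23)
4 cycles in total.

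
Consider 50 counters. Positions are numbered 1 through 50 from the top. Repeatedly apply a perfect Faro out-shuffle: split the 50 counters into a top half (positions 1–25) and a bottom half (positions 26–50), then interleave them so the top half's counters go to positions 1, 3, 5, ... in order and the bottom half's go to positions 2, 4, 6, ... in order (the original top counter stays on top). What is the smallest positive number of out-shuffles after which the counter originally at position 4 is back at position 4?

21

Follow position 4 under repeated out-shuffles:
4 → 7 → 13 → 25 → 49 → 48 → 46 → 42 → ... → 4 (length 21)
It first returns after 21 out-shuffles.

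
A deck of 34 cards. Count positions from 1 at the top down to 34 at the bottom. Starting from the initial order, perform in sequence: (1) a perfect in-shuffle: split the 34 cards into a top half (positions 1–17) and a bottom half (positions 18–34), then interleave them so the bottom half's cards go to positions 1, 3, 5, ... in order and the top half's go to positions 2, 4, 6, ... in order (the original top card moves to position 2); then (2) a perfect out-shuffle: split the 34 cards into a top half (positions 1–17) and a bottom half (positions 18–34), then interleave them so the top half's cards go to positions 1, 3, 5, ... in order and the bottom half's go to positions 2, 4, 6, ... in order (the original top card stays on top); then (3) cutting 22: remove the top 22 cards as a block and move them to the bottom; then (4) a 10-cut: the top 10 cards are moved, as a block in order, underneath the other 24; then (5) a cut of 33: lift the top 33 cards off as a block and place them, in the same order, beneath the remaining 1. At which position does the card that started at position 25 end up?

32

Track the card from position 25 forward through each operation:
  after op 1 (in-shuffle): 25 → 15
  after op 2 (out-shuffle): 15 → 29
  after op 3 (cut 22): 29 → 7
  after op 4 (cut 10): 7 → 31
  after op 5 (cut 33): 31 → 32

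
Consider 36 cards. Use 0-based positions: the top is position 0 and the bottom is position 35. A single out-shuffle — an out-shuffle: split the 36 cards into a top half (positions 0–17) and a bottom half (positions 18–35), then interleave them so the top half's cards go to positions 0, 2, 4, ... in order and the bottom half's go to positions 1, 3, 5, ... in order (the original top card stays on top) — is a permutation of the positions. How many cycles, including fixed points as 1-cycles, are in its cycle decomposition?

Trace each unvisited position around until it returns:
(0) (1 2 4 8 16 32 ... len 12) (3 6 12 24 13 26 ... len 12) (5 10 20) (7 14 28 21) (15 30 25) (35)
7 cycles in total.

7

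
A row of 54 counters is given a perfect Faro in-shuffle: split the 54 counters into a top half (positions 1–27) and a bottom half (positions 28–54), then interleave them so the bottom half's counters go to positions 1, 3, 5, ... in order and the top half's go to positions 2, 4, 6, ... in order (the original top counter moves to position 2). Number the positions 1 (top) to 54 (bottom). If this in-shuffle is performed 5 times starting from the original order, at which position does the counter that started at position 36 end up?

52

Track the counter's position through each in-shuffle:
36 → 17 → 34 → 13 → 26 → 52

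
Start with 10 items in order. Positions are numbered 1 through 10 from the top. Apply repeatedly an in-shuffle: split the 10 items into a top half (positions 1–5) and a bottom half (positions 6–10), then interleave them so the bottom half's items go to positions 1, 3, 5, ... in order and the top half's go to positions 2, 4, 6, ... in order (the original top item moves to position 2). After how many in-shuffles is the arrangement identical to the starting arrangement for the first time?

The in-shuffle permutes the 10 positions with cycle lengths [10].
Every item is home exactly when every cycle has completed a whole number of laps, i.e. after lcm(10) = 10 in-shuffles.

10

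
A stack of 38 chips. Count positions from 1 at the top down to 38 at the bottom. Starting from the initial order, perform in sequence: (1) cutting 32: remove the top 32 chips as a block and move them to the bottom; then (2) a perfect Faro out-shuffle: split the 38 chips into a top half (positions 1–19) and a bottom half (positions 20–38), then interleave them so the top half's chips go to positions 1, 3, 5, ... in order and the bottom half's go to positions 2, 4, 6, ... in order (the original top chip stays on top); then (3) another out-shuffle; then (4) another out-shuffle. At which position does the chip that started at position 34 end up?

9

Track the chip from position 34 forward through each operation:
  after op 1 (cut 32): 34 → 2
  after op 2 (out-shuffle): 2 → 3
  after op 3 (out-shuffle): 3 → 5
  after op 4 (out-shuffle): 5 → 9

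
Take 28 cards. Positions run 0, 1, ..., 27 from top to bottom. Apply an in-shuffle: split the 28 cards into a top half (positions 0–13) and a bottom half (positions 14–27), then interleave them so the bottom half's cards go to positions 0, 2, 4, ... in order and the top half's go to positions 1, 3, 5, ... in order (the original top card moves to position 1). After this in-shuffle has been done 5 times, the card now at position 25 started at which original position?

27

Work backwards from position 25, undoing one in-shuffle at a time:
25 ← 12 ← 20 ← 24 ← 26 ← 27
So the card now at position 25 started at position 27.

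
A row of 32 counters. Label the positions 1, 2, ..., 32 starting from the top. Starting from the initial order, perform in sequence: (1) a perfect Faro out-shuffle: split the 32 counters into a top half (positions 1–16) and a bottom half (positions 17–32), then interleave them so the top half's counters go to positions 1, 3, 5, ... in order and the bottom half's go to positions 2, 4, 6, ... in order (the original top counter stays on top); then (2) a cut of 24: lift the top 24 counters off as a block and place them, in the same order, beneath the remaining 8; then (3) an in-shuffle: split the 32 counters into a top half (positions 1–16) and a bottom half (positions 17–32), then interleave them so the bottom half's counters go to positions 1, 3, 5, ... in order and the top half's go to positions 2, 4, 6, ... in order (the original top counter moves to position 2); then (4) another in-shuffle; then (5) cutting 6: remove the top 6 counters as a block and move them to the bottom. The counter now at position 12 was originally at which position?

7

Undo the operations in reverse order, starting from position 12:
  undo op 5 (cut 6): 12 ← 18
  undo op 4 (in-shuffle, from top half): 18 ← 9
  undo op 3 (in-shuffle, from bottom half): 9 ← 21
  undo op 2 (cut 24): 21 ← 13
  undo op 1 (out-shuffle, from top half): 13 ← 7
So the counter at position 12 came from original position 7.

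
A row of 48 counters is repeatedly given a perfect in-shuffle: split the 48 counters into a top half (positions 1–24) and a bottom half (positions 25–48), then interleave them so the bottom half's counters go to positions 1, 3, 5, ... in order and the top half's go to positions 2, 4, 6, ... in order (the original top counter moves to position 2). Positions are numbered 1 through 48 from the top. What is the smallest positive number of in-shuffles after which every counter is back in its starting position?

21

The in-shuffle permutes the 48 positions with cycle lengths [3, 3, 21, 21].
Every counter is home exactly when every cycle has completed a whole number of laps, i.e. after lcm(3, 21) = 21 in-shuffles.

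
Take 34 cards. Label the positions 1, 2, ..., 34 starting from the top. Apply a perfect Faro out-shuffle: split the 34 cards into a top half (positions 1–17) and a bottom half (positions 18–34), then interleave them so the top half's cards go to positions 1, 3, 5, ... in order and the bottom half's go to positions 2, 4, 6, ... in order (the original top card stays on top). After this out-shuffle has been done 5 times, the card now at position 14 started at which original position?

Work backwards from position 14, undoing one out-shuffle at a time:
14 ← 24 ← 29 ← 15 ← 8 ← 21
So the card now at position 14 started at position 21.

21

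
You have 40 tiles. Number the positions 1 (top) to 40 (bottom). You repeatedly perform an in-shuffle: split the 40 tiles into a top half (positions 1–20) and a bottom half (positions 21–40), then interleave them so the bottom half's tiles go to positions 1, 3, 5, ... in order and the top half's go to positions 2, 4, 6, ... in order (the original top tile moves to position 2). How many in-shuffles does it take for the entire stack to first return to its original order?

20

The in-shuffle permutes the 40 positions with cycle lengths [20, 20].
Every tile is home exactly when every cycle has completed a whole number of laps, i.e. after lcm(20) = 20 in-shuffles.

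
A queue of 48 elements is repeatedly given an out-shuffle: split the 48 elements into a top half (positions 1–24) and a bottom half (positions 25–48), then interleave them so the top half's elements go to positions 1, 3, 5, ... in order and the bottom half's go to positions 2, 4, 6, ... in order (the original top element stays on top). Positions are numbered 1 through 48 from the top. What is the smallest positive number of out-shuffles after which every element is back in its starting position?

The out-shuffle permutes the 48 positions with cycle lengths [1, 1, 23, 23].
Every element is home exactly when every cycle has completed a whole number of laps, i.e. after lcm(1, 23) = 23 out-shuffles.

23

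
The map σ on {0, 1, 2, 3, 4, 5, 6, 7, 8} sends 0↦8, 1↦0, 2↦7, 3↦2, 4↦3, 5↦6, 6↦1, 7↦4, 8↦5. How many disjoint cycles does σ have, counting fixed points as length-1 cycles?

2

Cycle decomposition: (0 8 5 6 1) (2 7 4 3).
2 cycles.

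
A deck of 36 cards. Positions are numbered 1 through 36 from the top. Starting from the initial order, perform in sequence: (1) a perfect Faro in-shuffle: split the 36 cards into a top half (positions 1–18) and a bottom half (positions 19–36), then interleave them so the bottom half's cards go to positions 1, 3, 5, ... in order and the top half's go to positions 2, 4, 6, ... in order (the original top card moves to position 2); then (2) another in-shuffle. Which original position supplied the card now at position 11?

12

Undo the operations in reverse order, starting from position 11:
  undo op 2 (in-shuffle, from bottom half): 11 ← 24
  undo op 1 (in-shuffle, from top half): 24 ← 12
So the card at position 11 came from original position 12.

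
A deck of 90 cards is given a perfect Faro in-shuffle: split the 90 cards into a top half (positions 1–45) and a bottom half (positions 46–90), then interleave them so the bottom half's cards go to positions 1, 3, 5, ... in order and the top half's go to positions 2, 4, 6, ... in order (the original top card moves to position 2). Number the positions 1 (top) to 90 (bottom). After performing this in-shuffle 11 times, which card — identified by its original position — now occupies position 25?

50

Work backwards from position 25, undoing one in-shuffle at a time:
25 ← 58 ← 29 ← 60 ← 30 ← 15 ← 53 ← 72 ← 36 ← 18 ← 9 ← 50
So the card now at position 25 started at position 50.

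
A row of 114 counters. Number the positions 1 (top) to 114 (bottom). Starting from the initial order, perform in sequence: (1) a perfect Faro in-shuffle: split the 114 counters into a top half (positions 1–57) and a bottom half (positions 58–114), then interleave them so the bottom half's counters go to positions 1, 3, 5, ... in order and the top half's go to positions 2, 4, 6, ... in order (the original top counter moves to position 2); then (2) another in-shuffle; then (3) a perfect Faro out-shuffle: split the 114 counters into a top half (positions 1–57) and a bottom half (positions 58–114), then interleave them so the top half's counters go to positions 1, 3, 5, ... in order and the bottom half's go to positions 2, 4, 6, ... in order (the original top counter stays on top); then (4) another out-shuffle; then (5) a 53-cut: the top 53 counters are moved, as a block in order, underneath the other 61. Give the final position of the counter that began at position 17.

104

Track the counter from position 17 forward through each operation:
  after op 1 (in-shuffle): 17 → 34
  after op 2 (in-shuffle): 34 → 68
  after op 3 (out-shuffle): 68 → 22
  after op 4 (out-shuffle): 22 → 43
  after op 5 (cut 53): 43 → 104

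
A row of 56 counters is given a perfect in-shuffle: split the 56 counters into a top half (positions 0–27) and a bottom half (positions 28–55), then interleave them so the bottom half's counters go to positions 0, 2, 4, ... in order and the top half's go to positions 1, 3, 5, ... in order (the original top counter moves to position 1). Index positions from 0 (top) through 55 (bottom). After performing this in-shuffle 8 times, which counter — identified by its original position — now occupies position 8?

38

Work backwards from position 8, undoing one in-shuffle at a time:
8 ← 32 ← 44 ← 50 ← 53 ← 26 ← 41 ← 20 ← 38
So the counter now at position 8 started at position 38.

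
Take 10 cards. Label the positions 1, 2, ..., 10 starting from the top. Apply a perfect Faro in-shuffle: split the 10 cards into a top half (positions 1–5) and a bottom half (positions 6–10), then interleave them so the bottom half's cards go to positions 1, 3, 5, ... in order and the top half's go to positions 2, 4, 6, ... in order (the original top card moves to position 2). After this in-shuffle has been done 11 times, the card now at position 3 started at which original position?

Work backwards from position 3, undoing one in-shuffle at a time:
3 ← 7 ← 9 ← 10 ← 5 ← 8 ← 4 ← 2 ← 1 ← 6 ← 3 ← 7
So the card now at position 3 started at position 7.

7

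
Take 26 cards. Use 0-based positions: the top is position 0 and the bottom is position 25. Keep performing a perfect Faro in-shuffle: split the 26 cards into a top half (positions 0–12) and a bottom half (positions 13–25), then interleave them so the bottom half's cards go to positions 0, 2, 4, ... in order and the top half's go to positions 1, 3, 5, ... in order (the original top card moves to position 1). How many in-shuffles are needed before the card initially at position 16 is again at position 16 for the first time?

Follow position 16 under repeated in-shuffles:
16 → 6 → 13 → 0 → 1 → 3 → 7 → 15 → 4 → 9 → 19 → 12 → 25 → 24 → 22 → 18 → 10 → 21 → 16
It first returns after 18 in-shuffles.

18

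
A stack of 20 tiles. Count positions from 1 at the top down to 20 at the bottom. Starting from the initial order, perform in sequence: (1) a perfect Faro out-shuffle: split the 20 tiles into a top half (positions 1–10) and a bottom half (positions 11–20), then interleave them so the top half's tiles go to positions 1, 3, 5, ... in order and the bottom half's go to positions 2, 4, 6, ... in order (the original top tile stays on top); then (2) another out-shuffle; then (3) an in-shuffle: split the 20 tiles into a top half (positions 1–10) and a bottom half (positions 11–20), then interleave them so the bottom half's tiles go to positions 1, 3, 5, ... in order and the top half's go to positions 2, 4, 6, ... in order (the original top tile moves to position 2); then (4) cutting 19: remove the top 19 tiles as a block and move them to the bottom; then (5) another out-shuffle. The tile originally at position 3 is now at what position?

Track the tile from position 3 forward through each operation:
  after op 1 (out-shuffle): 3 → 5
  after op 2 (out-shuffle): 5 → 9
  after op 3 (in-shuffle): 9 → 18
  after op 4 (cut 19): 18 → 19
  after op 5 (out-shuffle): 19 → 18

18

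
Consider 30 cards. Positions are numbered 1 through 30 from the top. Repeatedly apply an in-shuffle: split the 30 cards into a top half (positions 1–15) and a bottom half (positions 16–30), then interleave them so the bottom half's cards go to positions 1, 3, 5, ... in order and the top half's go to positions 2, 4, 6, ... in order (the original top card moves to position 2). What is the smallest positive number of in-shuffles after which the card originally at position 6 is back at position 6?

Follow position 6 under repeated in-shuffles:
6 → 12 → 24 → 17 → 3 → 6
It first returns after 5 in-shuffles.

5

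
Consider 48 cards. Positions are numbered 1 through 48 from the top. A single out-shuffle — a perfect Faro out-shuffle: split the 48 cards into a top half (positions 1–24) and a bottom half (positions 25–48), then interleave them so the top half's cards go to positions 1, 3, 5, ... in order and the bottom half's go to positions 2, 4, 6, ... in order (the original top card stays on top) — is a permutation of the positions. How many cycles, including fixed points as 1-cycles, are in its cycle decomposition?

Trace each unvisited position around until it returns:
(1) (2 3 5 9 17 33 ... len 23) (6 11 21 41 34 20 ... len 23) (48)
4 cycles in total.

4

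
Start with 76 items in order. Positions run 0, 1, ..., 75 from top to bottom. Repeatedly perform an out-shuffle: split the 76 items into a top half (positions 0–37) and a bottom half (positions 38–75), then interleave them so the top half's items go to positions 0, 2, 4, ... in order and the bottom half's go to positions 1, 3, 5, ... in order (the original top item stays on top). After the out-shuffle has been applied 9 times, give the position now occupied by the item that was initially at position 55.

Track the item's position through each out-shuffle:
55 → 35 → 70 → 65 → 55 → 35 → 70 → 65 → 55 → 35

35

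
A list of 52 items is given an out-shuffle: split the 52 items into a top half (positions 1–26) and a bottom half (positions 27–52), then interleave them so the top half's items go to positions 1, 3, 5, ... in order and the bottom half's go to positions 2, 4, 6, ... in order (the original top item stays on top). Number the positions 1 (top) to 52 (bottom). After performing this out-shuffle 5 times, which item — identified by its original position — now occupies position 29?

21

Work backwards from position 29, undoing one out-shuffle at a time:
29 ← 15 ← 8 ← 30 ← 41 ← 21
So the item now at position 29 started at position 21.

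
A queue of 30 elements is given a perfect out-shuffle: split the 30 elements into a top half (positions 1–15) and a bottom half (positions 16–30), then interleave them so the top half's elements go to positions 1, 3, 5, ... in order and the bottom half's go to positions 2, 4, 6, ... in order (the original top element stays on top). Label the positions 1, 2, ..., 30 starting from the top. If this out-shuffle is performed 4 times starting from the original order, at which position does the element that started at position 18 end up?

12

Track the element's position through each out-shuffle:
18 → 6 → 11 → 21 → 12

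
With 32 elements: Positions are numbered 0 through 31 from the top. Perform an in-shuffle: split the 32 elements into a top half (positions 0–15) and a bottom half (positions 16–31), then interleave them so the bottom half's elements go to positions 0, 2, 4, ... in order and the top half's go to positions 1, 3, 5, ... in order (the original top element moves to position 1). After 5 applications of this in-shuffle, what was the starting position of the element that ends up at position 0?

31

Work backwards from position 0, undoing one in-shuffle at a time:
0 ← 16 ← 24 ← 28 ← 30 ← 31
So the element now at position 0 started at position 31.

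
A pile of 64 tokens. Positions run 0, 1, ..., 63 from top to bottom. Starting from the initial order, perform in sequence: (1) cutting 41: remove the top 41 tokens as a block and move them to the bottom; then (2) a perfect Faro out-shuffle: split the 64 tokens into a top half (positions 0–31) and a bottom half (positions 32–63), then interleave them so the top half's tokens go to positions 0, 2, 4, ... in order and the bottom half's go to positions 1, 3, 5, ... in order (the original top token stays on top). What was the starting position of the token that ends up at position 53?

35

Undo the operations in reverse order, starting from position 53:
  undo op 2 (out-shuffle, from bottom half): 53 ← 58
  undo op 1 (cut 41): 58 ← 35
So the token at position 53 came from original position 35.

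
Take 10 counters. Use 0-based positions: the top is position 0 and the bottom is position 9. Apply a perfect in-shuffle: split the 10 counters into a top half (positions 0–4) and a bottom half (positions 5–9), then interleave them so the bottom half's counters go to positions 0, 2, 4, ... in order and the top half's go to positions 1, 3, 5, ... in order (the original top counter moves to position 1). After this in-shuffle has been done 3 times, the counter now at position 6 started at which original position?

4

Work backwards from position 6, undoing one in-shuffle at a time:
6 ← 8 ← 9 ← 4
So the counter now at position 6 started at position 4.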